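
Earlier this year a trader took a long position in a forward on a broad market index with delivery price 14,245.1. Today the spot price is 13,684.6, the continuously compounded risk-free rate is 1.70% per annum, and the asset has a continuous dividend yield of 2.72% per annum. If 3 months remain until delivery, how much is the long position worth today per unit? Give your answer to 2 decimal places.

-592.83

Current fair forward for the remaining 3 months: F = S·e^((r − q)·T), (r − q) = 0.0170 − 0.0272 = -0.0102
F = 13684.6 · e^(-0.0102 × 3/12) = 13684.6 × 0.99745325 = 13649.7487
Value of long forward = (F − K)·e^(−rT) = (13649.7487 − 14245.1) · e^(−0.0170·3/12)
= -595.3513 × 0.99575902 = -592.83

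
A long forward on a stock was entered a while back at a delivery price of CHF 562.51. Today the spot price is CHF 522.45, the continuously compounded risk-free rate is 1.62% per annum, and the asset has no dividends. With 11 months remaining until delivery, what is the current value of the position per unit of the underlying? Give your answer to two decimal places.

Current fair forward for the remaining 11 months: F = S·e^(r·T), r = 0.0162
F = 522.45 · e^(0.0162 × 11/12) = 522.45 × 1.014961 = 530.2664
Value of long forward = (F − K)·e^(−rT) = (530.2664 − 562.51) · e^(−0.0162·11/12)
= -32.2436 × 0.985260 = -31.77

-CHF 31.77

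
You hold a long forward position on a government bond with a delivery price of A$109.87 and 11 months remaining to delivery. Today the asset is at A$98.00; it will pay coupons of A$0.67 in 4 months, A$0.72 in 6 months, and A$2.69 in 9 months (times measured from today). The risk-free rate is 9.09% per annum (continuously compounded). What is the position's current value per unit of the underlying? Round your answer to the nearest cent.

PV(remaining coupons) I = 0.67·e^(−0.0909·4/12) + 0.72·e^(−0.0909·6/12) + 2.69·e^(−0.0909·9/12) = 3.8507
Current forward F = (S − I)·e^(rT) = (98.00 − 3.8507)·e^(0.0909·11/12) = 94.1493 × 1.086895 = 102.3304
Value (long) = (F − K)·e^(−rT) = (102.3304 − 109.87) × 0.920052 = -6.9368
Value = -A$6.94

-A$6.94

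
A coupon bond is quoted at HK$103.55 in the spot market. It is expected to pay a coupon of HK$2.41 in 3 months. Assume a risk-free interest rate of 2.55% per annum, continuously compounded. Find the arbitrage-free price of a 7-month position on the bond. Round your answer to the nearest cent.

PV(coupons) I = 2.41·e^(−0.0255·3/12)
I = 2.3947
F = (S − I)·e^(rT) = (103.55 − 2.3947) · e^(0.0255·7/12)
= 101.1553 · e^0.014875 = 101.1553 × 1.014986 = HK$102.67

HK$102.67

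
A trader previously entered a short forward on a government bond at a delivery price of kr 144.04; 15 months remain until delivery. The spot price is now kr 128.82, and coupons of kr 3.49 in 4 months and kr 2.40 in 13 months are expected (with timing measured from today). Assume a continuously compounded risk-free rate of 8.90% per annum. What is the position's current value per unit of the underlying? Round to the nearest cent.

PV(remaining coupons) I = 3.49·e^(−0.0890·4/12) + 2.40·e^(−0.0890·13/12) = 5.5674
Current forward F = (S − I)·e^(rT) = (128.82 − 5.5674)·e^(0.0890·15/12) = 123.2526 × 1.117674 = 137.7562
Value (long) = (F − K)·e^(−rT) = (137.7562 − 144.04) × 0.894715 = -5.6222
Short position value = −(long value) = kr 5.62

kr 5.62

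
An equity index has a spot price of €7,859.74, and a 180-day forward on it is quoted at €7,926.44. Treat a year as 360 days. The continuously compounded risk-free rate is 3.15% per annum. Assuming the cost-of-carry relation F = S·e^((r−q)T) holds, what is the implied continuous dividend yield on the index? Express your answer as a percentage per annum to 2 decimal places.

1.46%

From F = S·e^((r−q)T): (r − q) = ln(F/S)/T
ln(7926.44/7859.74) = ln(1.008486) = 0.008450
(r − q) = 0.008450 / (180/360) = 0.016900
q = r − ln(F/S)/T = 0.0315 − 0.016900 = 0.014600
q = 1.46%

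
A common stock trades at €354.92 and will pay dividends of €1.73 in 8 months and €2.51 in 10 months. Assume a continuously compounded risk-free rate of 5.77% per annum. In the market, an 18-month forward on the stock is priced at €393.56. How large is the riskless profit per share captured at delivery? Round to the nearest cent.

€10.98 per share

PV(dividends) I = 1.73·e^(−0.0577·8/12) + 2.51·e^(−0.0577·10/12) = 4.0569
Fair forward F* = (S − I)·e^(rT) = (354.92 − 4.0569)·e^0.086550 = 350.8631 × 1.090406 = 382.5832
Market €393.56 > fair 382.5832: forward overpriced → cash-and-carry (borrow at r, buy the stock and collect the dividends, short the forward).
Profit at T = |F_mkt − F*| = |393.56 − 382.5832| = €10.98 per share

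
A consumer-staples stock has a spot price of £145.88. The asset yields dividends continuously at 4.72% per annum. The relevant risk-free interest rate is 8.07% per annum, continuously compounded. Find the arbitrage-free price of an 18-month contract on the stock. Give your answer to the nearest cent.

F = S·e^((r − q)T) = 145.88 · e^((0.0807 − 0.0472) × 18/12)
= 145.88 · e^0.050250 = 145.88 × 1.051534
F = £153.40

£153.40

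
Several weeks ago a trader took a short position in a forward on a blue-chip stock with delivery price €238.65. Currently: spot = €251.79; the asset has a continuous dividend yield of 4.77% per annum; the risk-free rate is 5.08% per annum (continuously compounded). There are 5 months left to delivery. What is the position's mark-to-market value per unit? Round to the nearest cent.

-€13.18

Current fair forward for the remaining 5 months: F = S·e^((r − q)·T), (r − q) = 0.0508 − 0.0477 = 0.0031
F = 251.79 · e^(0.0031 × 5/12) = 251.79 × 1.001293 = 252.1156
Value of long forward = (F − K)·e^(−rT) = (252.1156 − 238.65) · e^(−0.0508·5/12)
= 13.4656 × 0.979056 = 13.18
Short position value = −(long value) = -€13.18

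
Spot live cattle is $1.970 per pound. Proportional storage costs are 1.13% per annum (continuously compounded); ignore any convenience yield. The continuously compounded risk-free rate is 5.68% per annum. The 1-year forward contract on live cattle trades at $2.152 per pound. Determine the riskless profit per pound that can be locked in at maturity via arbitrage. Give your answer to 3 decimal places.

Fair forward: F* = S·e^(carry·T), with carry = (r + u) = 0.0568 + 0.0113 = 0.0681
F* = 1.970 · e^(0.0681 × 1) = 1.970 · e^0.068100 = 1.970 × 1.070472 = $2.1088
Market $2.152 > fair $2.1088: forward overpriced → cash-and-carry (buy spot, short the forward).
At maturity, profit = |F_mkt − F*| = |2.152 − 2.1088| = $0.043 per pound

$0.043 per pound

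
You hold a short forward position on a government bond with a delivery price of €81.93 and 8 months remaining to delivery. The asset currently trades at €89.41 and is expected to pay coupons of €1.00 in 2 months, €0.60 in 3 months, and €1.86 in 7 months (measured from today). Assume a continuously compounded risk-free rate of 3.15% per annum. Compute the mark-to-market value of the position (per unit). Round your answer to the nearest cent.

PV(remaining coupons) I = 1.00·e^(−0.0315·2/12) + 0.60·e^(−0.0315·3/12) + 1.86·e^(−0.0315·7/12) = 3.4162
Current forward F = (S − I)·e^(rT) = (89.41 − 3.4162)·e^(0.0315·8/12) = 85.9938 × 1.021222 = 87.8188
Value (long) = (F − K)·e^(−rT) = (87.8188 − 81.93) × 0.979219 = 5.7664
Short position value = −(long value) = -€5.77

-€5.77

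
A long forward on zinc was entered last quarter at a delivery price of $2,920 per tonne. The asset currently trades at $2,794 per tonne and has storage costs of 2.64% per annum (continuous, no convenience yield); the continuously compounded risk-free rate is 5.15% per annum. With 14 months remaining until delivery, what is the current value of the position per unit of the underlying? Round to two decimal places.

Current fair forward for the remaining 14 months: F = S·e^((r + u)·T), (r + u) = 0.0515 + 0.0264 = 0.0779
F = 2794 · e^(0.0779 × 14/12) = 2794 × 1.09514123 = 3059.8246
Value of long forward = (F − K)·e^(−rT) = (3059.8246 − 2920) · e^(−0.0515·14/12)
= 139.8246 × 0.94168606 = 131.67

$131.67 per tonne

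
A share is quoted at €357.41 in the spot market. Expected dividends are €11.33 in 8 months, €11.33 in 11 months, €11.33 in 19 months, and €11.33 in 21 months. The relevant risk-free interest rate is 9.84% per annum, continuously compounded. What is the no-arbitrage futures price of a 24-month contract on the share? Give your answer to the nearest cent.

€386.21

PV(dividends) I = 11.33·e^(−0.0984·8/12) + 11.33·e^(−0.0984·11/12) + 11.33·e^(−0.0984·19/12) + 11.33·e^(−0.0984·21/12)
I = 10.6106 + 10.3528 + 9.6954 + 9.5377 = 40.1965
F = (S − I)·e^(rT) = (357.41 − 40.1965) · e^(0.0984·24/12)
= 317.2135 · e^0.196800 = 317.2135 × 1.217501 = €386.21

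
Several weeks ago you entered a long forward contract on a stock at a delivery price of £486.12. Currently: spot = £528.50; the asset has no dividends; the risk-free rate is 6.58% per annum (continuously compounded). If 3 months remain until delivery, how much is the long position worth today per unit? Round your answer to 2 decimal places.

£50.31

Current fair forward for the remaining 3 months: F = S·e^(r·T), r = 0.0658
F = 528.50 · e^(0.0658 × 3/12) = 528.50 × 1.016586 = 537.2657
Value of long forward = (F − K)·e^(−rT) = (537.2657 − 486.12) · e^(−0.0658·3/12)
= 51.1457 × 0.983685 = 50.31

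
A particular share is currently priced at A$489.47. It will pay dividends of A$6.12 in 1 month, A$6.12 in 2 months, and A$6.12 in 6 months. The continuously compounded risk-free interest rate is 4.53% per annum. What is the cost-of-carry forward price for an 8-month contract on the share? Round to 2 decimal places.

PV(dividends) I = 6.12·e^(−0.0453·1/12) + 6.12·e^(−0.0453·2/12) + 6.12·e^(−0.0453·6/12)
I = 6.0969 + 6.0740 + 5.9829 = 18.1538
F = (S − I)·e^(rT) = (489.47 − 18.1538) · e^(0.0453·8/12)
= 471.3162 · e^0.030200 = 471.3162 × 1.030661 = A$485.77

A$485.77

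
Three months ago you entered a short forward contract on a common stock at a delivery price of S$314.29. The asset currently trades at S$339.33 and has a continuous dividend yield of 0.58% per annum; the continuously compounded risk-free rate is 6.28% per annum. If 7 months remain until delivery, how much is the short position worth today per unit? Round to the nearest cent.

-S$35.20

Current fair forward for the remaining 7 months: F = S·e^((r − q)·T), (r − q) = 0.0628 − 0.0058 = 0.0570
F = 339.33 · e^(0.0570 × 7/12) = 339.33 × 1.033809 = 350.8024
Value of long forward = (F − K)·e^(−rT) = (350.8024 − 314.29) · e^(−0.0628·7/12)
= 36.5124 × 0.964030 = 35.20
Short position value = −(long value) = -S$35.20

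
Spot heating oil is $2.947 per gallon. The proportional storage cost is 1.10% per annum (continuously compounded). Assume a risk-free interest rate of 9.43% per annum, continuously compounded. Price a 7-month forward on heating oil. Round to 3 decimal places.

Net carry = r + u − y = 0.0943 + 0.0110 − 0.0000 = 0.1053
F = S·e^((r+u−y)T) = 2.947 · e^(0.1053 × 7/12) = 2.947 · e^0.061425
= 2.947 × 1.063351 = $3.134 per gallon

$3.134 per gallon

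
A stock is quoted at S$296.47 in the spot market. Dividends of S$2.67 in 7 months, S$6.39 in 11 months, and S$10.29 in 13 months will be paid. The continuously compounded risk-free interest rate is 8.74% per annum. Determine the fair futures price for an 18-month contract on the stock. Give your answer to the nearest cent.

PV(dividends) I = 2.67·e^(−0.0874·7/12) + 6.39·e^(−0.0874·11/12) + 10.29·e^(−0.0874·13/12)
I = 2.5373 + 5.8980 + 9.3604 = 17.7957
F = (S − I)·e^(rT) = (296.47 − 17.7957) · e^(0.0874·18/12)
= 278.6743 · e^0.131100 = 278.6743 × 1.140082 = S$317.71

S$317.71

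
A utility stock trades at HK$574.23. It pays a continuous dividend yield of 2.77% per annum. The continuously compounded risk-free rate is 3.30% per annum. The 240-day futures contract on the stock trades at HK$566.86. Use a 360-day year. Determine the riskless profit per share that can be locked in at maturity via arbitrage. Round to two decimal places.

HK$9.40 per share

Fair futures: F* = S·e^(carry·T), with carry = (r − q) = 0.0330 − 0.0277 = 0.0053
F* = 574.23 · e^(0.0053 × 240/360) = 574.23 · e^0.003533 = 574.23 × 1.003539 = HK$576.2622
Market HK$566.86 < fair HK$576.2622: forward underpriced → reverse cash-and-carry (short spot, go long the forward).
At maturity, profit = |F_mkt − F*| = |566.86 − 576.2622| = HK$9.40 per share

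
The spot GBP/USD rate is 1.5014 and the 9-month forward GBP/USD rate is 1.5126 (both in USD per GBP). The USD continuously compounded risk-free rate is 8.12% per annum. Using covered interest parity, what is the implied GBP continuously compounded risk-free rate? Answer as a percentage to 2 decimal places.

F = S·e^((r_USD − r_GBP)T) ⇒ r_GBP = r_USD − ln(F/S)/T
ln(1.5126/1.5014) = 0.007432; /(9/12) = 0.009909
r_GBP = 0.0812 − 0.009909 = 0.071291
r_GBP = 7.13%

7.13%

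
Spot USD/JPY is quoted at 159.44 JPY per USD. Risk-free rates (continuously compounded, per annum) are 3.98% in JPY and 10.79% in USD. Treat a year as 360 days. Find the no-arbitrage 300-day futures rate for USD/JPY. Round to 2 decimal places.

150.64

F = S·e^((r_JPY − r_USD)T) = 159.44 · e^((0.0398 − 0.1079) × 300/360)
= 159.44 · e^-0.056750 = 159.44 × 0.944830
F = 150.64 JPY per USD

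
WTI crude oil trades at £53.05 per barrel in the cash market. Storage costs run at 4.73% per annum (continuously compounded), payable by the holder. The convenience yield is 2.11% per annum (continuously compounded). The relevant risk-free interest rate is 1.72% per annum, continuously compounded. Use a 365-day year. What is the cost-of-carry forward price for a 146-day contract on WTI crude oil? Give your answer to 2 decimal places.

£53.98 per barrel

Net carry = r + u − y = 0.0172 + 0.0473 − 0.0211 = 0.0434
F = S·e^((r+u−y)T) = 53.05 · e^(0.0434 × 146/365) = 53.05 · e^0.017360
= 53.05 × 1.017512 = £53.98 per barrel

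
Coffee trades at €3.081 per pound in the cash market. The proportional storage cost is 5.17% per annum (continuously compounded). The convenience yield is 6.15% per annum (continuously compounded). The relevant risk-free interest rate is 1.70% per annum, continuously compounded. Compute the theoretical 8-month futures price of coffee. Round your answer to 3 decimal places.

Net carry = r + u − y = 0.0170 + 0.0517 − 0.0615 = 0.0072
F = S·e^((r+u−y)T) = 3.081 · e^(0.0072 × 8/12) = 3.081 · e^0.004800
= 3.081 × 1.004812 = €3.096 per pound

€3.096 per pound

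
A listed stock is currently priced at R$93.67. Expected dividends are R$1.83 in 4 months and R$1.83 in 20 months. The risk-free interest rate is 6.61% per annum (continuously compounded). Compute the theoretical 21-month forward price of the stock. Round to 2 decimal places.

PV(dividends) I = 1.83·e^(−0.0661·4/12) + 1.83·e^(−0.0661·20/12)
I = 1.7901 + 1.6391 = 3.4292
F = (S − I)·e^(rT) = (93.67 − 3.4292) · e^(0.0661·21/12)
= 90.2408 · e^0.115675 = 90.2408 × 1.122631 = R$101.31

R$101.31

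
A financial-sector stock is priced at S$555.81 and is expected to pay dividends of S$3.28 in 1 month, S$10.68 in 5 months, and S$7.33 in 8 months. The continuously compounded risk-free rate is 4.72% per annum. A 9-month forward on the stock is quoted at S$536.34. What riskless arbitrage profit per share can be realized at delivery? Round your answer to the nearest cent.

S$17.90 per share

PV(dividends) I = 3.28·e^(−0.0472·1/12) + 10.68·e^(−0.0472·5/12) + 7.33·e^(−0.0472·8/12) = 20.8421
Fair forward F* = (S − I)·e^(rT) = (555.81 − 20.8421)·e^0.035400 = 534.9679 × 1.036034 = 554.2449
Market S$536.34 < fair 554.2449: forward underpriced → reverse cash-and-carry (short the stock, invest proceeds at r, pay the dividends, go long the forward).
Profit at T = |F_mkt − F*| = |536.34 − 554.2449| = S$17.90 per share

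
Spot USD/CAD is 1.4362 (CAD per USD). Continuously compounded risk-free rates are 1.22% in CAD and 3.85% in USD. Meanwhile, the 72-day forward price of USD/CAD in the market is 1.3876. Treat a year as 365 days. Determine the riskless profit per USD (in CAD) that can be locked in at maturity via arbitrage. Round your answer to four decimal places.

Fair forward: F* = S·e^(carry·T), with carry = (r_CAD − r_USD) = 0.0122 − 0.0385 = -0.0263
F* = 1.4362 · e^(-0.0263 × 72/365) = 1.4362 · e^-0.005188 = 1.4362 × 0.994825 = 1.4288
Market 1.3876 < fair 1.4288: forward underpriced → reverse cash-and-carry (short spot, go long the forward).
At maturity, profit = |F_mkt − F*| = |1.3876 − 1.4288| = 0.0412 per USD (in CAD)

0.0412 per USD (in CAD)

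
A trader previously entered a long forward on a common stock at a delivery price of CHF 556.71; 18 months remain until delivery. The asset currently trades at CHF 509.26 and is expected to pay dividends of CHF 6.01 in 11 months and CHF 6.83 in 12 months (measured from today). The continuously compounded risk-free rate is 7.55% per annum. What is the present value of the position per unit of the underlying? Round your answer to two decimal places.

CHF 0.22

PV(remaining dividends) I = 6.01·e^(−0.0755·11/12) + 6.83·e^(−0.0755·12/12) = 11.9414
Current forward F = (S − I)·e^(rT) = (509.26 − 11.9414)·e^(0.0755·18/12) = 497.3186 × 1.119912 = 556.9531
Value (long) = (F − K)·e^(−rT) = (556.9531 − 556.71) × 0.892927 = 0.2171
Value = CHF 0.22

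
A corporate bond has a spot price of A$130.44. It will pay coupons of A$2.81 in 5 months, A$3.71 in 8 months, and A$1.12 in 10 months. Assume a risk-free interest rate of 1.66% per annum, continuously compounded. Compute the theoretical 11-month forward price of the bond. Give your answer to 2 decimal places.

A$124.76

PV(coupons) I = 2.81·e^(−0.0166·5/12) + 3.71·e^(−0.0166·8/12) + 1.12·e^(−0.0166·10/12)
I = 2.7906 + 3.6692 + 1.1046 = 7.5644
F = (S − I)·e^(rT) = (130.44 − 7.5644) · e^(0.0166·11/12)
= 122.8756 · e^0.015217 = 122.8756 × 1.015333 = A$124.76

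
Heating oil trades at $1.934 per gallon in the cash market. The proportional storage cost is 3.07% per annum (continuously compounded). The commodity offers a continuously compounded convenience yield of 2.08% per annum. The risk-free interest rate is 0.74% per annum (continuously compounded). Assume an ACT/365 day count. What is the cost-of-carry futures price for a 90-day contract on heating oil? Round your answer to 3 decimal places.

$1.942 per gallon

Net carry = r + u − y = 0.0074 + 0.0307 − 0.0208 = 0.0173
F = S·e^((r+u−y)T) = 1.934 · e^(0.0173 × 90/365) = 1.934 · e^0.004266
= 1.934 × 1.004275 = $1.942 per gallon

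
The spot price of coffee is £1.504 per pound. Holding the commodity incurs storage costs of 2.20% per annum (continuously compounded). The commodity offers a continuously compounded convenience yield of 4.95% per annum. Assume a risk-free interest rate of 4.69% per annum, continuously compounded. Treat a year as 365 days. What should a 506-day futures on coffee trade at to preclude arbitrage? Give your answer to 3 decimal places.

Net carry = r + u − y = 0.0469 + 0.0220 − 0.0495 = 0.0194
F = S·e^((r+u−y)T) = 1.504 · e^(0.0194 × 506/365) = 1.504 · e^0.026894
= 1.504 × 1.027259 = £1.545 per pound

£1.545 per pound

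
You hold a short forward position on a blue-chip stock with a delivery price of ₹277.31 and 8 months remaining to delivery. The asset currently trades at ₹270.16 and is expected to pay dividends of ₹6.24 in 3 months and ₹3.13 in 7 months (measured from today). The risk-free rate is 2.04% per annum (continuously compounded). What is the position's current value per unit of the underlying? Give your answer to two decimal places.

PV(remaining dividends) I = 6.24·e^(−0.0204·3/12) + 3.13·e^(−0.0204·7/12) = 9.3012
Current forward F = (S − I)·e^(rT) = (270.16 − 9.3012)·e^(0.0204·8/12) = 260.8588 × 1.013693 = 264.4307
Value (long) = (F − K)·e^(−rT) = (264.4307 − 277.31) × 0.986492 = -12.7053
Short position value = −(long value) = ₹12.71

₹12.71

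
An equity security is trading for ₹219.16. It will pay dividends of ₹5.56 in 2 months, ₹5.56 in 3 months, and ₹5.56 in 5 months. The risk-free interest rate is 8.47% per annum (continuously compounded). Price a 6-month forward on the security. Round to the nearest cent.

PV(dividends) I = 5.56·e^(−0.0847·2/12) + 5.56·e^(−0.0847·3/12) + 5.56·e^(−0.0847·5/12)
I = 5.4821 + 5.4435 + 5.3672 = 16.2928
F = (S − I)·e^(rT) = (219.16 − 16.2928) · e^(0.0847·6/12)
= 202.8672 · e^0.042350 = 202.8672 × 1.043260 = ₹211.64

₹211.64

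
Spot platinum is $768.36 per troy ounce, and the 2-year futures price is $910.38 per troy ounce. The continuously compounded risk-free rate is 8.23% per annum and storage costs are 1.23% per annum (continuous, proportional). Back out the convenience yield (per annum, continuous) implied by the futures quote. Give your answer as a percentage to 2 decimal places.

0.98%

F = S·e^((r+u−y)T) ⇒ (r+u−y) = ln(F/S)/T
ln(910.38/768.36) = 0.169604; /T ⇒ 0.084802
y = r + u − ln(F/S)/T = 0.0823 + 0.0123 − 0.084802 = 0.009798
y = 0.98%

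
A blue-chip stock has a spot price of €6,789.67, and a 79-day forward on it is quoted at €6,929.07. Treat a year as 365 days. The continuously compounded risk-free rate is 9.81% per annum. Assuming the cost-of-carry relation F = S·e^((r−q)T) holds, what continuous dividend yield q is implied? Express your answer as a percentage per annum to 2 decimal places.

From F = S·e^((r−q)T): (r − q) = ln(F/S)/T
ln(6929.07/6789.67) = ln(1.020531) = 0.020323
(r − q) = 0.020323 / (79/365) = 0.093897
q = r − ln(F/S)/T = 0.0981 − 0.093897 = 0.004203
q = 0.42%

0.42%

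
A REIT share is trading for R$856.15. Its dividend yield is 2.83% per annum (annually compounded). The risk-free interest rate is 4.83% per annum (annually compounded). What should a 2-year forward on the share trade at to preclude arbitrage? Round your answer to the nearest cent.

F = S · (1+r)^T / (1+q)^T
= 856.15 × 1.098933 / 1.057401 = 856.15 × 1.039277
F = R$889.78

R$889.78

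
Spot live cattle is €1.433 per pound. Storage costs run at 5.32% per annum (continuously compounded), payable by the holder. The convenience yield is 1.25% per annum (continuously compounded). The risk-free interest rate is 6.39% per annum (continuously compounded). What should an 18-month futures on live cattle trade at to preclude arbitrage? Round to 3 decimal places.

Net carry = r + u − y = 0.0639 + 0.0532 − 0.0125 = 0.1046
F = S·e^((r+u−y)T) = 1.433 · e^(0.1046 × 18/12) = 1.433 · e^0.156900
= 1.433 × 1.169879 = €1.676 per pound

€1.676 per pound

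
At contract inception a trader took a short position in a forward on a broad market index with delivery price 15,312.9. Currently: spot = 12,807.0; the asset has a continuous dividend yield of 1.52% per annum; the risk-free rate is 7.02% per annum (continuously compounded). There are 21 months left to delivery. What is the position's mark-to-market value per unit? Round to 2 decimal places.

Current fair forward for the remaining 21 months: F = S·e^((r − q)·T), (r − q) = 0.0702 − 0.0152 = 0.0550
F = 12807.0 · e^(0.0550 × 21/12) = 12807.0 × 1.10103429 = 14100.9462
Value of long forward = (F − K)·e^(−rT) = (14100.9462 − 15312.9) · e^(−0.0702·21/12)
= -1211.9538 × 0.88439631 = -1071.85
Short position value = −(long value) = 1071.85

1071.85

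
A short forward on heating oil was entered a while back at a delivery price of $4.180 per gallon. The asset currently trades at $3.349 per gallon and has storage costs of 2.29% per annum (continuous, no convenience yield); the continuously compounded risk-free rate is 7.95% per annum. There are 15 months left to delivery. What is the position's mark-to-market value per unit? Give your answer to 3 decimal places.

Current fair forward for the remaining 15 months: F = S·e^((r + u)·T), (r + u) = 0.0795 + 0.0229 = 0.1024
F = 3.349 · e^(0.1024 × 15/12) = 3.349 × 1.136553 = 3.8063
Value of long forward = (F − K)·e^(−rT) = (3.8063 − 4.180) · e^(−0.0795·15/12)
= -0.3737 × 0.905403 = -0.338
Short position value = −(long value) = $0.338

$0.338 per gallon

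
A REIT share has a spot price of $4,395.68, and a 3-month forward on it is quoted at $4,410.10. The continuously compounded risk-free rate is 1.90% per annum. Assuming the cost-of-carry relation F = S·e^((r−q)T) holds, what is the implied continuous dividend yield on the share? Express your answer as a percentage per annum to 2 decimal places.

From F = S·e^((r−q)T): (r − q) = ln(F/S)/T
ln(4410.10/4395.68) = ln(1.003280) = 0.003275
(r − q) = 0.003275 / (3/12) = 0.013100
q = r − ln(F/S)/T = 0.0190 − 0.013100 = 0.005900
q = 0.59%

0.59%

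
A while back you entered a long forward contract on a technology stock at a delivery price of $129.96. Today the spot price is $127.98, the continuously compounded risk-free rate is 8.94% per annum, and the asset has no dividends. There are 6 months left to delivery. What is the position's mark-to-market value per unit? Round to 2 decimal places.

Current fair forward for the remaining 6 months: F = S·e^(r·T), r = 0.0894
F = 127.98 · e^(0.0894 × 6/12) = 127.98 × 1.045714 = 133.8305
Value of long forward = (F − K)·e^(−rT) = (133.8305 − 129.96) · e^(−0.0894·6/12)
= 3.8705 × 0.956284 = 3.70

$3.70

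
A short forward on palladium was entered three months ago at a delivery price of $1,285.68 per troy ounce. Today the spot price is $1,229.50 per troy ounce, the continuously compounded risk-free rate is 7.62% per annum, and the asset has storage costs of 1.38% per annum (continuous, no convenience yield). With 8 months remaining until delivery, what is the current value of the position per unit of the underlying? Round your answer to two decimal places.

Current fair forward for the remaining 8 months: F = S·e^((r + u)·T), (r + u) = 0.0762 + 0.0138 = 0.0900
F = 1229.50 · e^(0.0900 × 8/12) = 1229.50 × 1.06183655 = 1305.5280
Value of long forward = (F − K)·e^(−rT) = (1305.5280 − 1285.68) · e^(−0.0762·8/12)
= 19.8480 × 0.95046875 = 18.86
Short position value = −(long value) = -$18.86

-$18.86 per troy ounce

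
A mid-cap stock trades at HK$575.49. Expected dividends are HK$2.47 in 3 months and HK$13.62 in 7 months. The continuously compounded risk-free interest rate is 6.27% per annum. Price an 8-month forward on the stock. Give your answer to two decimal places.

PV(dividends) I = 2.47·e^(−0.0627·3/12) + 13.62·e^(−0.0627·7/12)
I = 2.4316 + 13.1308 = 15.5624
F = (S − I)·e^(rT) = (575.49 − 15.5624) · e^(0.0627·8/12)
= 559.9276 · e^0.041800 = 559.9276 × 1.042686 = HK$583.83

HK$583.83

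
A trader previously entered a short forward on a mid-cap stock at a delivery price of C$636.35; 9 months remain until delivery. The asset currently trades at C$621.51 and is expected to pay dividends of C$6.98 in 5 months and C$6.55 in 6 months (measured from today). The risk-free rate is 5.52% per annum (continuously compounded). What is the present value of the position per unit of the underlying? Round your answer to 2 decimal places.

PV(remaining dividends) I = 6.98·e^(−0.0552·5/12) + 6.55·e^(−0.0552·6/12) = 13.1930
Current forward F = (S − I)·e^(rT) = (621.51 − 13.1930)·e^(0.0552·9/12) = 608.3170 × 1.042269 = 634.0300
Value (long) = (F − K)·e^(−rT) = (634.0300 − 636.35) × 0.959445 = -2.2259
Short position value = −(long value) = C$2.23

C$2.23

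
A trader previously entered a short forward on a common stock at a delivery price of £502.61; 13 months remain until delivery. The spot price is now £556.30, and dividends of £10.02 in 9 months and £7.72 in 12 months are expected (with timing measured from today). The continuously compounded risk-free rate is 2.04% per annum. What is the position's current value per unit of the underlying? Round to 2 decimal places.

-£47.24

PV(remaining dividends) I = 10.02·e^(−0.0204·9/12) + 7.72·e^(−0.0204·12/12) = 17.4320
Current forward F = (S − I)·e^(rT) = (556.30 − 17.4320)·e^(0.0204·13/12) = 538.8680 × 1.022346 = 550.9095
Value (long) = (F − K)·e^(−rT) = (550.9095 − 502.61) × 0.978142 = 47.2438
Short position value = −(long value) = -£47.24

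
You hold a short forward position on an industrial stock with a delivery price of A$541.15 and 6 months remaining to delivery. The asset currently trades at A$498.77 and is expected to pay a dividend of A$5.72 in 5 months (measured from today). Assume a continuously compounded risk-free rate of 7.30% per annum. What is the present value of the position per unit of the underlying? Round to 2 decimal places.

PV(remaining dividends) I = 5.72·e^(−0.0730·5/12) = 5.5486
Current forward F = (S − I)·e^(rT) = (498.77 − 5.5486)·e^(0.0730·6/12) = 493.2214 × 1.037174 = 511.5564
Value (long) = (F − K)·e^(−rT) = (511.5564 − 541.15) × 0.964158 = -28.5329
Short position value = −(long value) = A$28.53

A$28.53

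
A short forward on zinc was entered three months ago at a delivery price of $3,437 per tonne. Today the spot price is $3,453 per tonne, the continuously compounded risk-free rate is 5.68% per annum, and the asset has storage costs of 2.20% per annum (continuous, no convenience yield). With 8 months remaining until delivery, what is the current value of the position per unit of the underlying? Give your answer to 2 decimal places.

-$194.73 per tonne

Current fair forward for the remaining 8 months: F = S·e^((r + u)·T), (r + u) = 0.0568 + 0.0220 = 0.0788
F = 3453 · e^(0.0788 × 8/12) = 3453 × 1.05393769 = 3639.2468
Value of long forward = (F − K)·e^(−rT) = (3639.2468 − 3437) · e^(−0.0568·8/12)
= 202.2468 × 0.96284131 = 194.73
Short position value = −(long value) = -$194.73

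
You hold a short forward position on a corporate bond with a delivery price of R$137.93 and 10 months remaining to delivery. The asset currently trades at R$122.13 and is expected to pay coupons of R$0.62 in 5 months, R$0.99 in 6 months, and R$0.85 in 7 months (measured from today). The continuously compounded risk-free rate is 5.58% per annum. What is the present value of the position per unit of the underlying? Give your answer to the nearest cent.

R$11.92

PV(remaining coupons) I = 0.62·e^(−0.0558·5/12) + 0.99·e^(−0.0558·6/12) + 0.85·e^(−0.0558·7/12) = 2.3913
Current forward F = (S − I)·e^(rT) = (122.13 − 2.3913)·e^(0.0558·10/12) = 119.7387 × 1.047598 = 125.4380
Value (long) = (F − K)·e^(−rT) = (125.4380 − 137.93) × 0.954565 = -11.9244
Short position value = −(long value) = R$11.92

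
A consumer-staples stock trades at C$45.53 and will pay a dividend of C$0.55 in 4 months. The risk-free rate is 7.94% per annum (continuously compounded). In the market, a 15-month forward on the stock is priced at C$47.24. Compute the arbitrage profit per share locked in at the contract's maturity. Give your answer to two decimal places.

C$2.45 per share

PV(dividends) I = 0.55·e^(−0.0794·4/12) = 0.5356
Fair forward F* = (S − I)·e^(rT) = (45.53 − 0.5356)·e^0.099250 = 44.9944 × 1.104342 = 49.6892
Market C$47.24 < fair 49.6892: forward underpriced → reverse cash-and-carry (short the stock, invest proceeds at r, pay the dividends, go long the forward).
Profit at T = |F_mkt − F*| = |47.24 − 49.6892| = C$2.45 per share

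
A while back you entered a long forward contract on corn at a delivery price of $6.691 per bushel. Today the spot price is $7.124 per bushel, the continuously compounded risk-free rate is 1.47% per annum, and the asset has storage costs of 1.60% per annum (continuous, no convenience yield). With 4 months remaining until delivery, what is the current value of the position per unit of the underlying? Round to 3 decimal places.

Current fair forward for the remaining 4 months: F = S·e^((r + u)·T), (r + u) = 0.0147 + 0.0160 = 0.0307
F = 7.124 · e^(0.0307 × 4/12) = 7.124 × 1.010286 = 7.1973
Value of long forward = (F − K)·e^(−rT) = (7.1973 − 6.691) · e^(−0.0147·4/12)
= 0.5063 × 0.995112 = 0.504

$0.504 per bushel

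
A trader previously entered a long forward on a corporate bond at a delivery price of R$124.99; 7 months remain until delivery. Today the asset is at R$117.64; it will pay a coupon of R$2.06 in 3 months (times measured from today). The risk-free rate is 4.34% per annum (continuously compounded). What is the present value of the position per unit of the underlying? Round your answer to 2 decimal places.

-R$6.26

PV(remaining coupons) I = 2.06·e^(−0.0434·3/12) = 2.0378
Current forward F = (S − I)·e^(rT) = (117.64 − 2.0378)·e^(0.0434·7/12) = 115.6022 × 1.025640 = 118.5662
Value (long) = (F − K)·e^(−rT) = (118.5662 − 124.99) × 0.975001 = -6.2632
Value = -R$6.26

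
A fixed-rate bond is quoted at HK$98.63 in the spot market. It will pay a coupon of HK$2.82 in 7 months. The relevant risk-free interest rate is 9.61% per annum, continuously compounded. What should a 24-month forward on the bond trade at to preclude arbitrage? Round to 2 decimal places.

PV(coupons) I = 2.82·e^(−0.0961·7/12)
I = 2.6663
F = (S − I)·e^(rT) = (98.63 − 2.6663) · e^(0.0961·24/12)
= 95.9637 · e^0.192200 = 95.9637 × 1.211913 = HK$116.30

HK$116.30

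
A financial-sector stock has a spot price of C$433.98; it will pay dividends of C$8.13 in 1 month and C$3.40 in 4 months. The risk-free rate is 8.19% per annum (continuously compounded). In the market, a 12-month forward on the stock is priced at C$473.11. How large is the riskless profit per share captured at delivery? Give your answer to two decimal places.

PV(dividends) I = 8.13·e^(−0.0819·1/12) + 3.40·e^(−0.0819·4/12) = 11.3831
Fair forward F* = (S − I)·e^(rT) = (433.98 − 11.3831)·e^0.081900 = 422.5969 × 1.085347 = 458.6643
Market C$473.11 > fair 458.6643: forward overpriced → cash-and-carry (borrow at r, buy the stock and collect the dividends, short the forward).
Profit at T = |F_mkt − F*| = |473.11 − 458.6643| = C$14.45 per share

C$14.45 per share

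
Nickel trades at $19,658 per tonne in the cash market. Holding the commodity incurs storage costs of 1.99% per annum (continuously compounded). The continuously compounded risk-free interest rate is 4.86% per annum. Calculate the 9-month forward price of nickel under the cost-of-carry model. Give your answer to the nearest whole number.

Net carry = r + u − y = 0.0486 + 0.0199 − 0.0000 = 0.0685
F = S·e^((r+u−y)T) = 19658 · e^(0.0685 × 9/12) = 19658 · e^0.051375
= 19658 × 1.052718 = $20,694 per tonne

$20,694 per tonne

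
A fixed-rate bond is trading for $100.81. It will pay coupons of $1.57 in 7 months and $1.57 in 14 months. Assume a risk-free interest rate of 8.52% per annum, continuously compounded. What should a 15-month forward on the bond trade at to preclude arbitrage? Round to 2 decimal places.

$108.90

PV(coupons) I = 1.57·e^(−0.0852·7/12) + 1.57·e^(−0.0852·14/12)
I = 1.4939 + 1.4214 = 2.9153
F = (S − I)·e^(rT) = (100.81 − 2.9153) · e^(0.0852·15/12)
= 97.8947 · e^0.106500 = 97.8947 × 1.112378 = $108.90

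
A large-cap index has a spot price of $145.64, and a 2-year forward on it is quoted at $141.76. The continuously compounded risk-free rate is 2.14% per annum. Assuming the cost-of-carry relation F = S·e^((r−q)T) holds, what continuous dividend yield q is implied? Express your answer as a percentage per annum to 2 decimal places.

3.49%

From F = S·e^((r−q)T): (r − q) = ln(F/S)/T
ln(141.76/145.64) = ln(0.973359) = -0.027002
(r − q) = -0.027002 / (2) = -0.013501
q = r − ln(F/S)/T = 0.0214 + 0.013501 = 0.034901
q = 3.49%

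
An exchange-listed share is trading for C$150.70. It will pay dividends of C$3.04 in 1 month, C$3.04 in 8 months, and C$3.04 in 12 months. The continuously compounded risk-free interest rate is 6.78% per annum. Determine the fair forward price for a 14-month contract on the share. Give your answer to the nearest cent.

C$153.61

PV(dividends) I = 3.04·e^(−0.0678·1/12) + 3.04·e^(−0.0678·8/12) + 3.04·e^(−0.0678·12/12)
I = 3.0229 + 2.9057 + 2.8407 = 8.7693
F = (S − I)·e^(rT) = (150.70 − 8.7693) · e^(0.0678·14/12)
= 141.9307 · e^0.079100 = 141.9307 × 1.082313 = C$153.61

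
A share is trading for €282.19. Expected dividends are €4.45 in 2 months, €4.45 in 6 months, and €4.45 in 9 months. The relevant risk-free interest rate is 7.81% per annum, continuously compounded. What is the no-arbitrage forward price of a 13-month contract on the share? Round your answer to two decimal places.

€293.10

PV(dividends) I = 4.45·e^(−0.0781·2/12) + 4.45·e^(−0.0781·6/12) + 4.45·e^(−0.0781·9/12)
I = 4.3925 + 4.2796 + 4.1968 = 12.8689
F = (S − I)·e^(rT) = (282.19 − 12.8689) · e^(0.0781·13/12)
= 269.3211 · e^0.084608 = 269.3211 × 1.088290 = €293.10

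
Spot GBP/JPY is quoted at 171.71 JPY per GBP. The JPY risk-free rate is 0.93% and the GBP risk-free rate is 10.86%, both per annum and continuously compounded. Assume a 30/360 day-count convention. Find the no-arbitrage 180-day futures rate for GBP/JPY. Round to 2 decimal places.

163.39

F = S·e^((r_JPY − r_GBP)T) = 171.71 · e^((0.0093 − 0.1086) × 180/360)
= 171.71 · e^-0.049650 = 171.71 × 0.951562
F = 163.39 JPY per GBP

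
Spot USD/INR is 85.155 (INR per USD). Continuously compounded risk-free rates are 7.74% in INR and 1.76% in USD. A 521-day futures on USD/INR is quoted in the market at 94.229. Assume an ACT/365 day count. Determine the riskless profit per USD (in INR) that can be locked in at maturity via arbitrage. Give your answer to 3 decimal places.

1.486 per USD (in INR)

Fair futures: F* = S·e^(carry·T), with carry = (r_INR − r_USD) = 0.0774 − 0.0176 = 0.0598
F* = 85.155 · e^(0.0598 × 521/365) = 85.155 · e^0.085358 = 85.155 × 1.089107 = 92.7429
Market 94.229 > fair 92.7429: forward overpriced → cash-and-carry (buy spot, short the forward).
At maturity, profit = |F_mkt − F*| = |94.229 − 92.7429| = 1.486 per USD (in INR)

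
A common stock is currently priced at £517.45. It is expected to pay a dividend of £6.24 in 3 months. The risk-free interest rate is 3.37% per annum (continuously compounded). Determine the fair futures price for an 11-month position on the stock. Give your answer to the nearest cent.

PV(dividends) I = 6.24·e^(−0.0337·3/12)
I = 6.1876
F = (S − I)·e^(rT) = (517.45 − 6.1876) · e^(0.0337·11/12)
= 511.2624 · e^0.030892 = 511.2624 × 1.031374 = £527.30

£527.30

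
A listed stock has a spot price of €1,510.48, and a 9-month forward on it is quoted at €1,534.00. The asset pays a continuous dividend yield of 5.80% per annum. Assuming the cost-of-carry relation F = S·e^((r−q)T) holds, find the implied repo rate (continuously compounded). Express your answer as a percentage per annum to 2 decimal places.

From F = S·e^((r−q)T): (r − q) = ln(F/S)/T
ln(1534.00/1510.48) = ln(1.015571) = 0.015451
(r − q) = 0.015451 / (9/12) = 0.020601
r = ln(F/S)/T + q = 0.020601 + 0.0580 = 0.078601
r = 7.86%

7.86%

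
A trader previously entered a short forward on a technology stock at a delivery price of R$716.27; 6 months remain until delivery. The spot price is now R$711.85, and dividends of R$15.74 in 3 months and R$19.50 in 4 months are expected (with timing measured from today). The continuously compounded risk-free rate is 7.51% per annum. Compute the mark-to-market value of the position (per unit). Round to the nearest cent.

R$12.49

PV(remaining dividends) I = 15.74·e^(−0.0751·3/12) + 19.50·e^(−0.0751·4/12) = 34.4651
Current forward F = (S − I)·e^(rT) = (711.85 − 34.4651)·e^(0.0751·6/12) = 677.3849 × 1.038264 = 703.3044
Value (long) = (F − K)·e^(−rT) = (703.3044 − 716.27) × 0.963146 = -12.4878
Short position value = −(long value) = R$12.49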